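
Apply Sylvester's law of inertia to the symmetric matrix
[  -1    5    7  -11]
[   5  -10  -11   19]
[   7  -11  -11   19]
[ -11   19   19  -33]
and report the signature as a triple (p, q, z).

Answer: (2, 2, 0)

Derivation:
step 0: pivot -1 → sign −
step 1: pivot 15 → sign +
step 2: pivot -2/5 → sign −
step 3: pivot 2 → sign +
signature = (2, 2, 0)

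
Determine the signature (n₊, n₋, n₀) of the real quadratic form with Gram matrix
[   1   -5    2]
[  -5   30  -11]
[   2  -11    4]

step 0: pivot 1 → sign +
step 1: pivot 5 → sign +
step 2: pivot -1/5 → sign −
signature = (2, 1, 0)

Answer: (2, 1, 0)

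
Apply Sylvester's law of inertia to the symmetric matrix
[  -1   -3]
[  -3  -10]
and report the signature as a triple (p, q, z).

step 0: pivot -1 → sign −
step 1: pivot -1 → sign −
signature = (0, 2, 0)

Answer: (0, 2, 0)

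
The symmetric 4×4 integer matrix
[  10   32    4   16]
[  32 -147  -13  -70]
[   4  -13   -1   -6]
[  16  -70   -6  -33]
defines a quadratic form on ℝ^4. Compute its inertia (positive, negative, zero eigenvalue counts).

step 0: pivot 10 → sign +
step 1: pivot -1247/5 → sign −
step 2: pivot 2/29 → sign +
step 3: pivot 1/43 → sign +
signature = (3, 1, 0)

Answer: (3, 1, 0)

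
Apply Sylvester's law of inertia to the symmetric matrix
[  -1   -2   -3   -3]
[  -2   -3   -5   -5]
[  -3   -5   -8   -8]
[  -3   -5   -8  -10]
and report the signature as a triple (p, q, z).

Answer: (1, 2, 1)

Derivation:
step 0: pivot -1 → sign −
step 1: pivot 1 → sign +
step 2: pivot -2 → sign −
step 3: row/col 3 already zero → sign 0
signature = (1, 2, 1)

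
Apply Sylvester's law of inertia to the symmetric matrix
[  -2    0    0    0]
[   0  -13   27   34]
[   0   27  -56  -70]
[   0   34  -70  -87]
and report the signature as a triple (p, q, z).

Answer: (1, 3, 0)

Derivation:
step 0: pivot -2 → sign −
step 1: pivot -13 → sign −
step 2: pivot 1/13 → sign +
step 3: pivot -3 → sign −
signature = (1, 3, 0)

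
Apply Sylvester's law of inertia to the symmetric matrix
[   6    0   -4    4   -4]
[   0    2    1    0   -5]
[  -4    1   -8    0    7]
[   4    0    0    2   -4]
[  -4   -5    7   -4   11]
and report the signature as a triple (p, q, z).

step 0: pivot 6 → sign +
step 1: pivot 2 → sign +
step 2: pivot -67/6 → sign −
step 3: pivot -2/67 → sign −
step 4: pivot 3 → sign +
signature = (3, 2, 0)

Answer: (3, 2, 0)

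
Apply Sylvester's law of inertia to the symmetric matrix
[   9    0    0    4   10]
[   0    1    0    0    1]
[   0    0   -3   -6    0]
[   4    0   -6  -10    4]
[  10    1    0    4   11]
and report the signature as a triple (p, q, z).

Answer: (3, 2, 0)

Derivation:
step 0: pivot 9 → sign +
step 1: pivot 1 → sign +
step 2: pivot -3 → sign −
step 3: pivot 2/9 → sign +
step 4: pivot -2 → sign −
signature = (3, 2, 0)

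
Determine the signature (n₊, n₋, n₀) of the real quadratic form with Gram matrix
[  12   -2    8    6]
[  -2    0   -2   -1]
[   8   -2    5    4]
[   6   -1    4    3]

Answer: (2, 1, 1)

Derivation:
step 0: pivot 12 → sign +
step 1: pivot -1/3 → sign −
step 2: pivot 1 → sign +
step 3: row/col 3 already zero → sign 0
signature = (2, 1, 1)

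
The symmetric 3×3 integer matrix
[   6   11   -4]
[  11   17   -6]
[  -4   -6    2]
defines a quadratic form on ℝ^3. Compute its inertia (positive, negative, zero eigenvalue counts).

Answer: (1, 2, 0)

Derivation:
step 0: pivot 6 → sign +
step 1: pivot -19/6 → sign −
step 2: pivot -2/19 → sign −
signature = (1, 2, 0)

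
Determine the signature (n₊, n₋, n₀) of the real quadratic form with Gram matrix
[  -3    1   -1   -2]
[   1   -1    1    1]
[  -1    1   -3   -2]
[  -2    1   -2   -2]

Answer: (0, 3, 1)

Derivation:
step 0: pivot -3 → sign −
step 1: pivot -2/3 → sign −
step 2: pivot -2 → sign −
step 3: row/col 3 already zero → sign 0
signature = (0, 3, 1)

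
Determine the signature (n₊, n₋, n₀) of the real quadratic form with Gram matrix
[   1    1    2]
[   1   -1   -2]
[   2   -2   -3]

Answer: (2, 1, 0)

Derivation:
step 0: pivot 1 → sign +
step 1: pivot -2 → sign −
step 2: pivot 1 → sign +
signature = (2, 1, 0)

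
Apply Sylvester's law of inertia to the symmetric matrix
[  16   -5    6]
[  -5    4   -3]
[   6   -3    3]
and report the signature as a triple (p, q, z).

step 0: pivot 16 → sign +
step 1: pivot 39/16 → sign +
step 2: pivot 3/13 → sign +
signature = (3, 0, 0)

Answer: (3, 0, 0)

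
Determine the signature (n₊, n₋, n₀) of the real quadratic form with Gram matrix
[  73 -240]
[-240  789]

step 0: pivot 73 → sign +
step 1: pivot -3/73 → sign −
signature = (1, 1, 0)

Answer: (1, 1, 0)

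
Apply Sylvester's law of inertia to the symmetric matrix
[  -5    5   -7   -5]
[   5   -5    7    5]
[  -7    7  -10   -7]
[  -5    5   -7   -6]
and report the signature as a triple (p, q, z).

step 0: pivot -5 → sign −
step 1: pivot -1/5 → sign −
step 2: pivot -1 → sign −
step 3: row/col 3 already zero → sign 0
signature = (0, 3, 1)

Answer: (0, 3, 1)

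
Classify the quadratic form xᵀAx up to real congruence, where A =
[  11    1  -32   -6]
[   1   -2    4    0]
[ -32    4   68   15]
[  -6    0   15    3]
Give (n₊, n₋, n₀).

step 0: pivot 11 → sign +
step 1: pivot -23/11 → sign −
step 2: pivot -52/23 → sign −
step 3: pivot 3/52 → sign +
signature = (2, 2, 0)

Answer: (2, 2, 0)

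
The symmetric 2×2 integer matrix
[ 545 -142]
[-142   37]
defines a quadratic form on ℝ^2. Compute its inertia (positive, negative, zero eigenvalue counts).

Answer: (2, 0, 0)

Derivation:
step 0: pivot 545 → sign +
step 1: pivot 1/545 → sign +
signature = (2, 0, 0)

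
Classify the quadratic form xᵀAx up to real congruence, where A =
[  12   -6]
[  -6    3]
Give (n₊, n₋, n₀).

Answer: (1, 0, 1)

Derivation:
step 0: pivot 12 → sign +
step 1: row/col 1 already zero → sign 0
signature = (1, 0, 1)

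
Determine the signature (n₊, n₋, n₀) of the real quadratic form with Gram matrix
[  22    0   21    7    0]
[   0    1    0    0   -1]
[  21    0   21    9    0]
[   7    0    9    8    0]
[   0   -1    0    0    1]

Answer: (4, 0, 1)

Derivation:
step 0: pivot 22 → sign +
step 1: pivot 1 → sign +
step 2: pivot 21/22 → sign +
step 3: pivot 1/7 → sign +
step 4: row/col 4 already zero → sign 0
signature = (4, 0, 1)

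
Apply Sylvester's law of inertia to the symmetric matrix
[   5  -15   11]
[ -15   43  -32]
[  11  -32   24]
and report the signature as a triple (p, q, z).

step 0: pivot 5 → sign +
step 1: pivot -2 → sign −
step 2: pivot 3/10 → sign +
signature = (2, 1, 0)

Answer: (2, 1, 0)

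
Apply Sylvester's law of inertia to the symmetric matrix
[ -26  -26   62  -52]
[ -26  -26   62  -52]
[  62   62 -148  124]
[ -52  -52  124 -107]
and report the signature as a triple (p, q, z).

Answer: (0, 3, 1)

Derivation:
step 0: pivot -26 → sign −
step 1: pivot -2/13 → sign −
step 2: pivot -3 → sign −
step 3: row/col 3 already zero → sign 0
signature = (0, 3, 1)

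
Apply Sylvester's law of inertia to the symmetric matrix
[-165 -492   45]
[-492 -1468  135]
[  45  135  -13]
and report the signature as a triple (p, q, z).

Answer: (0, 3, 0)

Derivation:
step 0: pivot -165 → sign −
step 1: pivot -52/55 → sign −
step 2: pivot -1/52 → sign −
signature = (0, 3, 0)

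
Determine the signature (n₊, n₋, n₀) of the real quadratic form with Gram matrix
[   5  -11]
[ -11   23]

step 0: pivot 5 → sign +
step 1: pivot -6/5 → sign −
signature = (1, 1, 0)

Answer: (1, 1, 0)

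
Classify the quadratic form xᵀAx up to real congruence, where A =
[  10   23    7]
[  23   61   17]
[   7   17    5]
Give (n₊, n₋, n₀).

step 0: pivot 10 → sign +
step 1: pivot 81/10 → sign +
step 2: row/col 2 already zero → sign 0
signature = (2, 0, 1)

Answer: (2, 0, 1)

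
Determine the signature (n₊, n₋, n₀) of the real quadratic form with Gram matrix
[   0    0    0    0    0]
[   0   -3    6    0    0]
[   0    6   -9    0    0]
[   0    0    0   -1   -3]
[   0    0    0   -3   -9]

step 0: pivot -3 → sign −
step 1: pivot 3 → sign +
step 2: pivot -1 → sign −
step 3: row/col 3 already zero → sign 0
step 4: row/col 4 already zero → sign 0
signature = (1, 2, 2)

Answer: (1, 2, 2)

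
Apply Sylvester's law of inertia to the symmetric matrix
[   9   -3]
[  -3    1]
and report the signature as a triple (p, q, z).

step 0: pivot 9 → sign +
step 1: row/col 1 already zero → sign 0
signature = (1, 0, 1)

Answer: (1, 0, 1)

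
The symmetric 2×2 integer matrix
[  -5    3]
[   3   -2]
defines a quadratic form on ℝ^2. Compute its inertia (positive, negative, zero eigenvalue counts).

Answer: (0, 2, 0)

Derivation:
step 0: pivot -5 → sign −
step 1: pivot -1/5 → sign −
signature = (0, 2, 0)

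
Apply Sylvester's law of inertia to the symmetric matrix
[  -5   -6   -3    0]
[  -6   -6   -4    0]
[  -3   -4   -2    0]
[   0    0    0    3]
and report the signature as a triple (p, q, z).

step 0: pivot -5 → sign −
step 1: pivot 6/5 → sign +
step 2: pivot -1/3 → sign −
step 3: pivot 3 → sign +
signature = (2, 2, 0)

Answer: (2, 2, 0)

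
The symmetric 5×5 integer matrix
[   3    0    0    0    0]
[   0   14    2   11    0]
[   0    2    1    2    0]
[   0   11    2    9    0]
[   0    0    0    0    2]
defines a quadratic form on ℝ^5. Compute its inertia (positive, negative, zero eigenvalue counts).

Answer: (5, 0, 0)

Derivation:
step 0: pivot 3 → sign +
step 1: pivot 14 → sign +
step 2: pivot 5/7 → sign +
step 3: pivot 1/10 → sign +
step 4: pivot 2 → sign +
signature = (5, 0, 0)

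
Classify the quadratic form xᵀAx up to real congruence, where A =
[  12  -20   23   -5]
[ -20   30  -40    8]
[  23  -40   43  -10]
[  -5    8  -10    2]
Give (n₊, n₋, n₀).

Answer: (2, 2, 0)

Derivation:
step 0: pivot 12 → sign +
step 1: pivot -10/3 → sign −
step 2: pivot -1/4 → sign −
step 3: pivot 1/5 → sign +
signature = (2, 2, 0)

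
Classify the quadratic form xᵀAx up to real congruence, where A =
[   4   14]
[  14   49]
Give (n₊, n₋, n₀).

Answer: (1, 0, 1)

Derivation:
step 0: pivot 4 → sign +
step 1: row/col 1 already zero → sign 0
signature = (1, 0, 1)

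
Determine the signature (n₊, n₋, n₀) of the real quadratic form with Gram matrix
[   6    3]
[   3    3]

step 0: pivot 6 → sign +
step 1: pivot 3/2 → sign +
signature = (2, 0, 0)

Answer: (2, 0, 0)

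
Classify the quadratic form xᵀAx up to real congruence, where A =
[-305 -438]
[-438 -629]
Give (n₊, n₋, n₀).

step 0: pivot -305 → sign −
step 1: pivot -1/305 → sign −
signature = (0, 2, 0)

Answer: (0, 2, 0)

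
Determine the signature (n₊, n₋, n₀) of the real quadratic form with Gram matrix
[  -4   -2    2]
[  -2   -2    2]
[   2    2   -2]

Answer: (0, 2, 1)

Derivation:
step 0: pivot -4 → sign −
step 1: pivot -1 → sign −
step 2: row/col 2 already zero → sign 0
signature = (0, 2, 1)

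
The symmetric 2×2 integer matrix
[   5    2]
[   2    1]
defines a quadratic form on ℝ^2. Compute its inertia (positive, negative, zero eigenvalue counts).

step 0: pivot 5 → sign +
step 1: pivot 1/5 → sign +
signature = (2, 0, 0)

Answer: (2, 0, 0)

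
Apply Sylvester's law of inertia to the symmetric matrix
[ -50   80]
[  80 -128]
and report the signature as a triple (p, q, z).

step 0: pivot -50 → sign −
step 1: row/col 1 already zero → sign 0
signature = (0, 1, 1)

Answer: (0, 1, 1)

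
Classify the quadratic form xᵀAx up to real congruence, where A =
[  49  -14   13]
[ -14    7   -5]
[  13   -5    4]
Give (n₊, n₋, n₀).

step 0: pivot 49 → sign +
step 1: pivot 3 → sign +
step 2: row/col 2 already zero → sign 0
signature = (2, 0, 1)

Answer: (2, 0, 1)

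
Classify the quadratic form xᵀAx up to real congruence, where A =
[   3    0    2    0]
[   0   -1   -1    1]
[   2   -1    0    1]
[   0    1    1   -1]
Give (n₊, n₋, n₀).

Answer: (1, 2, 1)

Derivation:
step 0: pivot 3 → sign +
step 1: pivot -1 → sign −
step 2: pivot -1/3 → sign −
step 3: row/col 3 already zero → sign 0
signature = (1, 2, 1)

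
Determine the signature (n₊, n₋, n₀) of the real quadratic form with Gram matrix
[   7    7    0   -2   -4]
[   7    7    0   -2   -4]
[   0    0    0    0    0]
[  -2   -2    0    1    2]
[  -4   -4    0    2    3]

step 0: pivot 7 → sign +
step 1: pivot 3/7 → sign +
step 2: pivot -1 → sign −
step 3: row/col 3 already zero → sign 0
step 4: row/col 4 already zero → sign 0
signature = (2, 1, 2)

Answer: (2, 1, 2)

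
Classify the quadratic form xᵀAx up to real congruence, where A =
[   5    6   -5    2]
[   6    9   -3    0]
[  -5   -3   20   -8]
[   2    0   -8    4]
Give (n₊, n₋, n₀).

step 0: pivot 5 → sign +
step 1: pivot 9/5 → sign +
step 2: pivot 10 → sign +
step 3: pivot -2/5 → sign −
signature = (3, 1, 0)

Answer: (3, 1, 0)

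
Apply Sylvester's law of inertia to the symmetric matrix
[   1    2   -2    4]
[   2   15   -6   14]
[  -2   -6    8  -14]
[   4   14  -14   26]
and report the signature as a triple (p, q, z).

Answer: (4, 0, 0)

Derivation:
step 0: pivot 1 → sign +
step 1: pivot 11 → sign +
step 2: pivot 40/11 → sign +
step 3: pivot 1/10 → sign +
signature = (4, 0, 0)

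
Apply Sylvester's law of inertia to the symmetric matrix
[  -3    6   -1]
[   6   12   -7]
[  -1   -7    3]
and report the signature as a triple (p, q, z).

step 0: pivot -3 → sign −
step 1: pivot 24 → sign +
step 2: pivot -1/24 → sign −
signature = (1, 2, 0)

Answer: (1, 2, 0)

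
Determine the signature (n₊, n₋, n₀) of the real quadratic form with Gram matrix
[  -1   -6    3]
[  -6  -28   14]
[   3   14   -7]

Answer: (1, 1, 1)

Derivation:
step 0: pivot -1 → sign −
step 1: pivot 8 → sign +
step 2: row/col 2 already zero → sign 0
signature = (1, 1, 1)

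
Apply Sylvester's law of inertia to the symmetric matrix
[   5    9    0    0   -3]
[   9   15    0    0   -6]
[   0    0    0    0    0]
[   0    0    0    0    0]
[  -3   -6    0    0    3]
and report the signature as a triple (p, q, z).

Answer: (2, 1, 2)

Derivation:
step 0: pivot 5 → sign +
step 1: pivot -6/5 → sign −
step 2: pivot 3/2 → sign +
step 3: row/col 3 already zero → sign 0
step 4: row/col 4 already zero → sign 0
signature = (2, 1, 2)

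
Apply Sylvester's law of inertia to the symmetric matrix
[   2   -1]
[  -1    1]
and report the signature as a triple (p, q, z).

step 0: pivot 2 → sign +
step 1: pivot 1/2 → sign +
signature = (2, 0, 0)

Answer: (2, 0, 0)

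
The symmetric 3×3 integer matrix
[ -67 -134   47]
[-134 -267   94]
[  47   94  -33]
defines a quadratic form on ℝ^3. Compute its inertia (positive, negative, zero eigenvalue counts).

step 0: pivot -67 → sign −
step 1: pivot 1 → sign +
step 2: pivot -2/67 → sign −
signature = (1, 2, 0)

Answer: (1, 2, 0)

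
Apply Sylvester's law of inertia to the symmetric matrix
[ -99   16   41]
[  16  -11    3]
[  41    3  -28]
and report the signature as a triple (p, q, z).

step 0: pivot -99 → sign −
step 1: pivot -833/99 → sign −
step 2: pivot -6/833 → sign −
signature = (0, 3, 0)

Answer: (0, 3, 0)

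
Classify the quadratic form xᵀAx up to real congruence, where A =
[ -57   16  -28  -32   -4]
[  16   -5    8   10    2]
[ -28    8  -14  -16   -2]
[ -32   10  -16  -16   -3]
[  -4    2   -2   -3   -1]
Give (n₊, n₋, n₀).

Answer: (2, 3, 0)

Derivation:
step 0: pivot -57 → sign −
step 1: pivot -29/57 → sign −
step 2: pivot -6/29 → sign −
step 3: pivot 4 → sign +
step 4: pivot 3/4 → sign +
signature = (2, 3, 0)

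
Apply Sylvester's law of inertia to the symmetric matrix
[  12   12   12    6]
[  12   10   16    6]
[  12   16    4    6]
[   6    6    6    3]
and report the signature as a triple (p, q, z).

Answer: (1, 1, 2)

Derivation:
step 0: pivot 12 → sign +
step 1: pivot -2 → sign −
step 2: row/col 2 already zero → sign 0
step 3: row/col 3 already zero → sign 0
signature = (1, 1, 2)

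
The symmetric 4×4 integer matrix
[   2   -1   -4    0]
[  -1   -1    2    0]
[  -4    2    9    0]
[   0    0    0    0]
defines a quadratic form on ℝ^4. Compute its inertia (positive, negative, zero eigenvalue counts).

Answer: (2, 1, 1)

Derivation:
step 0: pivot 2 → sign +
step 1: pivot -3/2 → sign −
step 2: pivot 1 → sign +
step 3: row/col 3 already zero → sign 0
signature = (2, 1, 1)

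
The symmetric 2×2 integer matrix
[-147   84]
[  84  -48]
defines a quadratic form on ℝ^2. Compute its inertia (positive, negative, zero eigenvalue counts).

step 0: pivot -147 → sign −
step 1: row/col 1 already zero → sign 0
signature = (0, 1, 1)

Answer: (0, 1, 1)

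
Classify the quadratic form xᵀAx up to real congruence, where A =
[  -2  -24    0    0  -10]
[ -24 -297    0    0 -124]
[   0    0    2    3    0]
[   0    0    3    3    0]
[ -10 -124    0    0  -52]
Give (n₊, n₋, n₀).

step 0: pivot -2 → sign −
step 1: pivot -9 → sign −
step 2: pivot 2 → sign +
step 3: pivot -3/2 → sign −
step 4: pivot -2/9 → sign −
signature = (1, 4, 0)

Answer: (1, 4, 0)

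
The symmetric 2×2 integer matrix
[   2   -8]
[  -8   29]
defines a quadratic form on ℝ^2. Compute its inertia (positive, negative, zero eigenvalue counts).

Answer: (1, 1, 0)

Derivation:
step 0: pivot 2 → sign +
step 1: pivot -3 → sign −
signature = (1, 1, 0)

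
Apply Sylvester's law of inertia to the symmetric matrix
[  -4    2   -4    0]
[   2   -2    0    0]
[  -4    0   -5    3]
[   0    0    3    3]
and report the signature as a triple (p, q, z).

Answer: (1, 2, 1)

Derivation:
step 0: pivot -4 → sign −
step 1: pivot -1 → sign −
step 2: pivot 3 → sign +
step 3: row/col 3 already zero → sign 0
signature = (1, 2, 1)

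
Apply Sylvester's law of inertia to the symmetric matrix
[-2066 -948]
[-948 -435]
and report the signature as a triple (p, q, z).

Answer: (0, 2, 0)

Derivation:
step 0: pivot -2066 → sign −
step 1: pivot -3/1033 → sign −
signature = (0, 2, 0)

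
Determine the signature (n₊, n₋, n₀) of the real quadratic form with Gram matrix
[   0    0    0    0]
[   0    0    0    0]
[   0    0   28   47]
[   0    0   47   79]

Answer: (2, 0, 2)

Derivation:
step 0: pivot 28 → sign +
step 1: pivot 3/28 → sign +
step 2: row/col 2 already zero → sign 0
step 3: row/col 3 already zero → sign 0
signature = (2, 0, 2)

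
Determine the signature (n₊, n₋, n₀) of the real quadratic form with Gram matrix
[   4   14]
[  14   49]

Answer: (1, 0, 1)

Derivation:
step 0: pivot 4 → sign +
step 1: row/col 1 already zero → sign 0
signature = (1, 0, 1)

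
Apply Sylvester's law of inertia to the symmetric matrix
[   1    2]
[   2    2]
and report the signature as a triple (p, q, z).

step 0: pivot 1 → sign +
step 1: pivot -2 → sign −
signature = (1, 1, 0)

Answer: (1, 1, 0)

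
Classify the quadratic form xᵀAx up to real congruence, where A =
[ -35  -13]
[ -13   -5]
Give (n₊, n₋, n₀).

step 0: pivot -35 → sign −
step 1: pivot -6/35 → sign −
signature = (0, 2, 0)

Answer: (0, 2, 0)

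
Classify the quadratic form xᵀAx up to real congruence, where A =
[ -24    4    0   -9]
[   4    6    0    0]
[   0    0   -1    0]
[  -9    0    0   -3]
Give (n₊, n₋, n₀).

step 0: pivot -24 → sign −
step 1: pivot 20/3 → sign +
step 2: pivot -1 → sign −
step 3: pivot 3/80 → sign +
signature = (2, 2, 0)

Answer: (2, 2, 0)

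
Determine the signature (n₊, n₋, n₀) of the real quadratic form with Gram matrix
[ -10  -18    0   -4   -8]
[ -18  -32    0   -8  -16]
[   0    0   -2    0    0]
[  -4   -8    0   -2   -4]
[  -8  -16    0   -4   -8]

step 0: pivot -10 → sign −
step 1: pivot 2/5 → sign +
step 2: pivot -2 → sign −
step 3: pivot -2 → sign −
step 4: row/col 4 already zero → sign 0
signature = (1, 3, 1)

Answer: (1, 3, 1)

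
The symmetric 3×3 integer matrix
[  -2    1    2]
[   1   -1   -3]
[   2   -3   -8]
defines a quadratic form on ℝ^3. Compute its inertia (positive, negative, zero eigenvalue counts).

Answer: (1, 2, 0)

Derivation:
step 0: pivot -2 → sign −
step 1: pivot -1/2 → sign −
step 2: pivot 2 → sign +
signature = (1, 2, 0)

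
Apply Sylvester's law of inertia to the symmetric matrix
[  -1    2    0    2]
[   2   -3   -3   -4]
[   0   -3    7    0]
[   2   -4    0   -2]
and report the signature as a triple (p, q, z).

step 0: pivot -1 → sign −
step 1: pivot 1 → sign +
step 2: pivot -2 → sign −
step 3: pivot 2 → sign +
signature = (2, 2, 0)

Answer: (2, 2, 0)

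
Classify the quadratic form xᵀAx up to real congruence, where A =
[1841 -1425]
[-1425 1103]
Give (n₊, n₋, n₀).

Answer: (1, 1, 0)

Derivation:
step 0: pivot 1841 → sign +
step 1: pivot -2/1841 → sign −
signature = (1, 1, 0)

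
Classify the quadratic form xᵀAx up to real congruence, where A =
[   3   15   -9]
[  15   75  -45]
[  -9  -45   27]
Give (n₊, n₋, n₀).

Answer: (1, 0, 2)

Derivation:
step 0: pivot 3 → sign +
step 1: row/col 1 already zero → sign 0
step 2: row/col 2 already zero → sign 0
signature = (1, 0, 2)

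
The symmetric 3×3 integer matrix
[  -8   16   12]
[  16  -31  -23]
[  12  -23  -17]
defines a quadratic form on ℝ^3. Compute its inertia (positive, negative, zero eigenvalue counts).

step 0: pivot -8 → sign −
step 1: pivot 1 → sign +
step 2: row/col 2 already zero → sign 0
signature = (1, 1, 1)

Answer: (1, 1, 1)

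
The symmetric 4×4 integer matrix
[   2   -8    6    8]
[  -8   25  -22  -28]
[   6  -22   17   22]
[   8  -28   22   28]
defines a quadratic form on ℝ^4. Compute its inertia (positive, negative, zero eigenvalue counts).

step 0: pivot 2 → sign +
step 1: pivot -7 → sign −
step 2: pivot -3/7 → sign −
step 3: row/col 3 already zero → sign 0
signature = (1, 2, 1)

Answer: (1, 2, 1)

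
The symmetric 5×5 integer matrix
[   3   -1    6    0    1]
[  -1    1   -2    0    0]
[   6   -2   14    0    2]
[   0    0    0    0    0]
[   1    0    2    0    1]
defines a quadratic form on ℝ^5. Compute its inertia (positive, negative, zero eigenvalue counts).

step 0: pivot 3 → sign +
step 1: pivot 2/3 → sign +
step 2: pivot 2 → sign +
step 3: pivot 1/2 → sign +
step 4: row/col 4 already zero → sign 0
signature = (4, 0, 1)

Answer: (4, 0, 1)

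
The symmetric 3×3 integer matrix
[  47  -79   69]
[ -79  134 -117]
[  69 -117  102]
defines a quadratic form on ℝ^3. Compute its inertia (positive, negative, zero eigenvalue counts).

step 0: pivot 47 → sign +
step 1: pivot 57/47 → sign +
step 2: pivot -3/19 → sign −
signature = (2, 1, 0)

Answer: (2, 1, 0)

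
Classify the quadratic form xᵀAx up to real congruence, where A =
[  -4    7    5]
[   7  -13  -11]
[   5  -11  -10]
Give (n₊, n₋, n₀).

step 0: pivot -4 → sign −
step 1: pivot -3/4 → sign −
step 2: pivot 3 → sign +
signature = (1, 2, 0)

Answer: (1, 2, 0)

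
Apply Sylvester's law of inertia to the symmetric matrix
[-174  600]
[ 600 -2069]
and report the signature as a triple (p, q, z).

Answer: (0, 2, 0)

Derivation:
step 0: pivot -174 → sign −
step 1: pivot -1/29 → sign −
signature = (0, 2, 0)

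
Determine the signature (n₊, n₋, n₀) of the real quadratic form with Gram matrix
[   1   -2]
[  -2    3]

Answer: (1, 1, 0)

Derivation:
step 0: pivot 1 → sign +
step 1: pivot -1 → sign −
signature = (1, 1, 0)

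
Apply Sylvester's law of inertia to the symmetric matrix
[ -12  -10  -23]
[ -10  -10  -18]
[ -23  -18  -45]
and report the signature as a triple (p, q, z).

Answer: (0, 3, 0)

Derivation:
step 0: pivot -12 → sign −
step 1: pivot -5/3 → sign −
step 2: pivot -1/10 → sign −
signature = (0, 3, 0)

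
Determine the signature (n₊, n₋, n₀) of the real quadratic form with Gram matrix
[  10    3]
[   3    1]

Answer: (2, 0, 0)

Derivation:
step 0: pivot 10 → sign +
step 1: pivot 1/10 → sign +
signature = (2, 0, 0)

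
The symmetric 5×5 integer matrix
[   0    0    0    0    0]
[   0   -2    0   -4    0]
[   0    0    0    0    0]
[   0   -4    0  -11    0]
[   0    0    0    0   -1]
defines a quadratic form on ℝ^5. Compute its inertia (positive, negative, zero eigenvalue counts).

Answer: (0, 3, 2)

Derivation:
step 0: pivot -2 → sign −
step 1: pivot -3 → sign −
step 2: pivot -1 → sign −
step 3: row/col 3 already zero → sign 0
step 4: row/col 4 already zero → sign 0
signature = (0, 3, 2)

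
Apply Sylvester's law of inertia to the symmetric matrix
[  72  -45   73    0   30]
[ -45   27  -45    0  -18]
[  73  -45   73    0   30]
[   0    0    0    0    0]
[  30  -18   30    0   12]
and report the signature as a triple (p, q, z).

step 0: pivot 72 → sign +
step 1: pivot -9/8 → sign −
step 2: pivot -2/3 → sign −
step 3: row/col 3 already zero → sign 0
step 4: row/col 4 already zero → sign 0
signature = (1, 2, 2)

Answer: (1, 2, 2)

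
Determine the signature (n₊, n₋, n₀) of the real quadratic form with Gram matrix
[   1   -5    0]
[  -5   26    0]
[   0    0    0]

Answer: (2, 0, 1)

Derivation:
step 0: pivot 1 → sign +
step 1: pivot 1 → sign +
step 2: row/col 2 already zero → sign 0
signature = (2, 0, 1)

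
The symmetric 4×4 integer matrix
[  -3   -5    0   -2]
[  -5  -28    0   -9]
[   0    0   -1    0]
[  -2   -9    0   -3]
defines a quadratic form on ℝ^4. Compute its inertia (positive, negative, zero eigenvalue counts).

Answer: (0, 4, 0)

Derivation:
step 0: pivot -3 → sign −
step 1: pivot -59/3 → sign −
step 2: pivot -1 → sign −
step 3: pivot -2/59 → sign −
signature = (0, 4, 0)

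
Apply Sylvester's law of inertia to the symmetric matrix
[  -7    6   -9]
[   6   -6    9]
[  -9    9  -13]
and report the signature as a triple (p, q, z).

Answer: (1, 2, 0)

Derivation:
step 0: pivot -7 → sign −
step 1: pivot -6/7 → sign −
step 2: pivot 1/2 → sign +
signature = (1, 2, 0)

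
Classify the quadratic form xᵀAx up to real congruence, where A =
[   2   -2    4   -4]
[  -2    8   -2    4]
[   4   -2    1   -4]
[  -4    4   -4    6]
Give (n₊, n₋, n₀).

Answer: (3, 1, 0)

Derivation:
step 0: pivot 2 → sign +
step 1: pivot 6 → sign +
step 2: pivot -23/3 → sign −
step 3: pivot 2/23 → sign +
signature = (3, 1, 0)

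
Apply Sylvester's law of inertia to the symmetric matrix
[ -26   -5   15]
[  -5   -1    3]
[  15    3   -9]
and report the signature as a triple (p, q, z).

step 0: pivot -26 → sign −
step 1: pivot -1/26 → sign −
step 2: row/col 2 already zero → sign 0
signature = (0, 2, 1)

Answer: (0, 2, 1)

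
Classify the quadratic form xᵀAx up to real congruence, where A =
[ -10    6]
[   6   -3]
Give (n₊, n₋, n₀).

Answer: (1, 1, 0)

Derivation:
step 0: pivot -10 → sign −
step 1: pivot 3/5 → sign +
signature = (1, 1, 0)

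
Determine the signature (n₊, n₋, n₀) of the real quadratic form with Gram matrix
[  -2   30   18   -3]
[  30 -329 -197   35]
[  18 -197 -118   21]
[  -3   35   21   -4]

Answer: (1, 3, 0)

Derivation:
step 0: pivot -2 → sign −
step 1: pivot 121 → sign +
step 2: pivot -5/121 → sign −
step 3: pivot -3/10 → sign −
signature = (1, 3, 0)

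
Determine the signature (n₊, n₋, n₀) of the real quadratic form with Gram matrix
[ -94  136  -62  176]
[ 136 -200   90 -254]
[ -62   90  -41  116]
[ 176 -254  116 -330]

Answer: (0, 4, 0)

Derivation:
step 0: pivot -94 → sign −
step 1: pivot -152/47 → sign −
step 2: pivot -3/38 → sign −
step 3: pivot -1/3 → sign −
signature = (0, 4, 0)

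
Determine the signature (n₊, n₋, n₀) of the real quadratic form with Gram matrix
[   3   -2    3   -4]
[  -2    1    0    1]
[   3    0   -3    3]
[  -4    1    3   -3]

Answer: (2, 2, 0)

Derivation:
step 0: pivot 3 → sign +
step 1: pivot -1/3 → sign −
step 2: pivot 6 → sign +
step 3: pivot -3/2 → sign −
signature = (2, 2, 0)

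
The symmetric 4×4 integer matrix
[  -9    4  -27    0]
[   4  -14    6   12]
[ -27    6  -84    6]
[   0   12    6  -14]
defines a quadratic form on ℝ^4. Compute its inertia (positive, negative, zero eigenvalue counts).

Answer: (0, 4, 0)

Derivation:
step 0: pivot -9 → sign −
step 1: pivot -110/9 → sign −
step 2: pivot -3/55 → sign −
step 3: pivot -2 → sign −
signature = (0, 4, 0)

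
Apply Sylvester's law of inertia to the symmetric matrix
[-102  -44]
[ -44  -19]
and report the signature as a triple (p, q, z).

Answer: (0, 2, 0)

Derivation:
step 0: pivot -102 → sign −
step 1: pivot -1/51 → sign −
signature = (0, 2, 0)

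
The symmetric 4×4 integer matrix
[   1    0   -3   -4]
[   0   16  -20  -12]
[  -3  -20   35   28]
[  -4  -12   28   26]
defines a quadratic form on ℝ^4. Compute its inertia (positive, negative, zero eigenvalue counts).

Answer: (3, 0, 1)

Derivation:
step 0: pivot 1 → sign +
step 1: pivot 16 → sign +
step 2: pivot 1 → sign +
step 3: row/col 3 already zero → sign 0
signature = (3, 0, 1)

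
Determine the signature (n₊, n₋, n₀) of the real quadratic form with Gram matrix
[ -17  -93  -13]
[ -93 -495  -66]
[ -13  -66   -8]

step 0: pivot -17 → sign −
step 1: pivot 234/17 → sign +
step 2: pivot 1/26 → sign +
signature = (2, 1, 0)

Answer: (2, 1, 0)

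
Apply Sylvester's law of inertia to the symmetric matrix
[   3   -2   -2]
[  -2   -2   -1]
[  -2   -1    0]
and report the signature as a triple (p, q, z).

step 0: pivot 3 → sign +
step 1: pivot -10/3 → sign −
step 2: pivot 3/10 → sign +
signature = (2, 1, 0)

Answer: (2, 1, 0)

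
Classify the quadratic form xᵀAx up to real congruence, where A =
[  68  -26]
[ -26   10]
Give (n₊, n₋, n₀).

Answer: (2, 0, 0)

Derivation:
step 0: pivot 68 → sign +
step 1: pivot 1/17 → sign +
signature = (2, 0, 0)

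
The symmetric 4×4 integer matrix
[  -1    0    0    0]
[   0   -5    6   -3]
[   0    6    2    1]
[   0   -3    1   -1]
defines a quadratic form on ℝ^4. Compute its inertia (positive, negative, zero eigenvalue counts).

step 0: pivot -1 → sign −
step 1: pivot -5 → sign −
step 2: pivot 46/5 → sign +
step 3: pivot 3/46 → sign +
signature = (2, 2, 0)

Answer: (2, 2, 0)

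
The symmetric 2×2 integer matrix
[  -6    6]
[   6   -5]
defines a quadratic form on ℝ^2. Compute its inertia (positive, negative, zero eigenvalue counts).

step 0: pivot -6 → sign −
step 1: pivot 1 → sign +
signature = (1, 1, 0)

Answer: (1, 1, 0)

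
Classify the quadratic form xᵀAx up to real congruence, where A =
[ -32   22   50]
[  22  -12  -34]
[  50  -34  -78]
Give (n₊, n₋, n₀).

Answer: (2, 1, 0)

Derivation:
step 0: pivot -32 → sign −
step 1: pivot 25/8 → sign +
step 2: pivot 2/25 → sign +
signature = (2, 1, 0)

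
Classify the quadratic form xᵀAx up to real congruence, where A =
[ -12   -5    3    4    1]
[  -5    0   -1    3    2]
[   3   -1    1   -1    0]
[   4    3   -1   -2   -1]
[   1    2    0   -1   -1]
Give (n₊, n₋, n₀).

Answer: (2, 3, 0)

Derivation:
step 0: pivot -12 → sign −
step 1: pivot 25/12 → sign +
step 2: pivot -17/25 → sign −
step 3: pivot 26/17 → sign +
step 4: pivot -6/13 → sign −
signature = (2, 3, 0)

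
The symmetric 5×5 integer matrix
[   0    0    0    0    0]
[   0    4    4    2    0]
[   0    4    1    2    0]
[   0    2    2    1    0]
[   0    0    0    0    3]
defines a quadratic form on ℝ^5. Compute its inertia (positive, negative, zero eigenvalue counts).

Answer: (2, 1, 2)

Derivation:
step 0: pivot 4 → sign +
step 1: pivot -3 → sign −
step 2: pivot 3 → sign +
step 3: row/col 3 already zero → sign 0
step 4: row/col 4 already zero → sign 0
signature = (2, 1, 2)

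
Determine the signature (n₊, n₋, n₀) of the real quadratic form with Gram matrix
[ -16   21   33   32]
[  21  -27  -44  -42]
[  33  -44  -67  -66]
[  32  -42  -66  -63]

Answer: (3, 1, 0)

Derivation:
step 0: pivot -16 → sign −
step 1: pivot 9/16 → sign +
step 2: pivot 2/9 → sign +
step 3: pivot 1 → sign +
signature = (3, 1, 0)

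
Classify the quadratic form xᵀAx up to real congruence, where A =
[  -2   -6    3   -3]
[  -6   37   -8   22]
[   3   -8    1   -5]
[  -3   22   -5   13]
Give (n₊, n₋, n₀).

step 0: pivot -2 → sign −
step 1: pivot 55 → sign +
step 2: pivot 27/110 → sign +
step 3: row/col 3 already zero → sign 0
signature = (2, 1, 1)

Answer: (2, 1, 1)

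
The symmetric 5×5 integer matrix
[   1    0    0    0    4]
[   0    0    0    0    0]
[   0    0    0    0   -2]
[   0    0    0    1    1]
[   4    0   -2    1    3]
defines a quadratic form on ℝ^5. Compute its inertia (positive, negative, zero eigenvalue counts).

step 0: pivot 1 → sign +
step 1: pivot 1 → sign +
step 2: pivot -14 → sign −
step 3: pivot 2/7 → sign +
step 4: row/col 4 already zero → sign 0
signature = (3, 1, 1)

Answer: (3, 1, 1)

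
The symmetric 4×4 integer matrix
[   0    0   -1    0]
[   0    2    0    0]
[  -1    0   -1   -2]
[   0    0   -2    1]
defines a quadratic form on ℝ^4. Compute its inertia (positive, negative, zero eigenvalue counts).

Answer: (3, 1, 0)

Derivation:
step 0: pivot 2 → sign +
step 1: pivot -1 → sign −
step 2: pivot 1 → sign +
step 3: pivot 1 → sign +
signature = (3, 1, 0)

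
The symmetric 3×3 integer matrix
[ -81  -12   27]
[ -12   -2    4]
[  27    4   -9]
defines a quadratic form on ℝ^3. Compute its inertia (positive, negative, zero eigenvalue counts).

step 0: pivot -81 → sign −
step 1: pivot -2/9 → sign −
step 2: row/col 2 already zero → sign 0
signature = (0, 2, 1)

Answer: (0, 2, 1)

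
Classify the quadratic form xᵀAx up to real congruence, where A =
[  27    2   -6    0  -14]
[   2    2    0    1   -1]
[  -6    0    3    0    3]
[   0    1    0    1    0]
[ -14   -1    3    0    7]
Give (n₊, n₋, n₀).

step 0: pivot 27 → sign +
step 1: pivot 50/27 → sign +
step 2: pivot 39/25 → sign +
step 3: pivot 11/26 → sign +
step 4: pivot -3/11 → sign −
signature = (4, 1, 0)

Answer: (4, 1, 0)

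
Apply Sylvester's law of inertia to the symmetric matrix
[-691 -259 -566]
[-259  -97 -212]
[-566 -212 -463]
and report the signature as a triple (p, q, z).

Answer: (2, 1, 0)

Derivation:
step 0: pivot -691 → sign −
step 1: pivot 54/691 → sign +
step 2: pivot 1/3 → sign +
signature = (2, 1, 0)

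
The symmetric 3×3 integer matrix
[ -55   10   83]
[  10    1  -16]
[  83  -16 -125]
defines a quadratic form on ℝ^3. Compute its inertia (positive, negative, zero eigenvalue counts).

step 0: pivot -55 → sign −
step 1: pivot 31/11 → sign +
step 2: pivot -6/155 → sign −
signature = (1, 2, 0)

Answer: (1, 2, 0)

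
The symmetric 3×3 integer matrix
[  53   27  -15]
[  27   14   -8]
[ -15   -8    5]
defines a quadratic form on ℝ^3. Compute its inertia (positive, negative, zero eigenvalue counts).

Answer: (3, 0, 0)

Derivation:
step 0: pivot 53 → sign +
step 1: pivot 13/53 → sign +
step 2: pivot 3/13 → sign +
signature = (3, 0, 0)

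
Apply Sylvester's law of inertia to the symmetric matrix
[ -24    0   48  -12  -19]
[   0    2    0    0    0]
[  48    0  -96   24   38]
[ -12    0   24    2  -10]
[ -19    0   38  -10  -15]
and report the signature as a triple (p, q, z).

step 0: pivot -24 → sign −
step 1: pivot 2 → sign +
step 2: pivot 8 → sign +
step 3: pivot 1/96 → sign +
step 4: row/col 4 already zero → sign 0
signature = (3, 1, 1)

Answer: (3, 1, 1)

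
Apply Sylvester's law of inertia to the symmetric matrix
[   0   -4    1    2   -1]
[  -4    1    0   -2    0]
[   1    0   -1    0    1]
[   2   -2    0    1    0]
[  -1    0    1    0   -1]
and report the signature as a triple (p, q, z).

step 0: pivot 1 → sign +
step 1: pivot -16 → sign −
step 2: pivot -15/16 → sign −
step 3: pivot -3/5 → sign −
step 4: row/col 4 already zero → sign 0
signature = (1, 3, 1)

Answer: (1, 3, 1)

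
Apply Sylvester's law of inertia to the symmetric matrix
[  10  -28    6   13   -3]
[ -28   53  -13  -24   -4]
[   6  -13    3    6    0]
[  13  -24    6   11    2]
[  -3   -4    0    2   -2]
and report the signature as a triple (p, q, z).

step 0: pivot 10 → sign +
step 1: pivot -127/5 → sign −
step 2: pivot -4/127 → sign −
step 3: pivot 1/4 → sign +
step 4: pivot 3 → sign +
signature = (3, 2, 0)

Answer: (3, 2, 0)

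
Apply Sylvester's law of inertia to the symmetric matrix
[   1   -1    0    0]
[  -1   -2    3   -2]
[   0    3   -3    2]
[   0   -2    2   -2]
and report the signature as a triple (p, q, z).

step 0: pivot 1 → sign +
step 1: pivot -3 → sign −
step 2: pivot -2/3 → sign −
step 3: row/col 3 already zero → sign 0
signature = (1, 2, 1)

Answer: (1, 2, 1)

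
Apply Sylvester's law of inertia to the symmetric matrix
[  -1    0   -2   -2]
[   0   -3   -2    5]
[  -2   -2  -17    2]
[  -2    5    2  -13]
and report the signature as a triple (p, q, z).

step 0: pivot -1 → sign −
step 1: pivot -3 → sign −
step 2: pivot -35/3 → sign −
step 3: pivot -2/35 → sign −
signature = (0, 4, 0)

Answer: (0, 4, 0)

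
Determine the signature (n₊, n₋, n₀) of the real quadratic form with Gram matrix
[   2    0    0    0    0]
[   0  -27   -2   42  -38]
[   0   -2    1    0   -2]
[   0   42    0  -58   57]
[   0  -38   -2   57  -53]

step 0: pivot 2 → sign +
step 1: pivot -27 → sign −
step 2: pivot 31/27 → sign +
step 3: pivot -34/31 → sign −
step 4: pivot -3/34 → sign −
signature = (2, 3, 0)

Answer: (2, 3, 0)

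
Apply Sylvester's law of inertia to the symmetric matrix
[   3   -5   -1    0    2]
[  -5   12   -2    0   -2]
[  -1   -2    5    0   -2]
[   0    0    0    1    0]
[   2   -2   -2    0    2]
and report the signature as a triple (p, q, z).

step 0: pivot 3 → sign +
step 1: pivot 11/3 → sign +
step 2: pivot 1 → sign +
step 3: pivot 1 → sign +
step 4: pivot 2/11 → sign +
signature = (5, 0, 0)

Answer: (5, 0, 0)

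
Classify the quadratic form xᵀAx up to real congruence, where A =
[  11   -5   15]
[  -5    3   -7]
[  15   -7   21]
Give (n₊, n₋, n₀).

step 0: pivot 11 → sign +
step 1: pivot 8/11 → sign +
step 2: pivot 1/2 → sign +
signature = (3, 0, 0)

Answer: (3, 0, 0)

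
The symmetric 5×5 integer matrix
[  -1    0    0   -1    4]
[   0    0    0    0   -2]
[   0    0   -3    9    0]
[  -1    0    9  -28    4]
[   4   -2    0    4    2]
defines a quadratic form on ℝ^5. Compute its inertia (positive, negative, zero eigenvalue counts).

Answer: (1, 3, 1)

Derivation:
step 0: pivot -1 → sign −
step 1: pivot -3 → sign −
step 2: pivot 18 → sign +
step 3: pivot -2/9 → sign −
step 4: row/col 4 already zero → sign 0
signature = (1, 3, 1)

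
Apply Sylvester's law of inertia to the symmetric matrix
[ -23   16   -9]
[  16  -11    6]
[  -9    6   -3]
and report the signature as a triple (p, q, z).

step 0: pivot -23 → sign −
step 1: pivot 3/23 → sign +
step 2: row/col 2 already zero → sign 0
signature = (1, 1, 1)

Answer: (1, 1, 1)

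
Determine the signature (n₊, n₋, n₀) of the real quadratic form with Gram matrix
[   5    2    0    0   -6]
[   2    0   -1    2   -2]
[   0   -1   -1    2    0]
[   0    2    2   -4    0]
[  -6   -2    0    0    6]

Answer: (2, 2, 1)

Derivation:
step 0: pivot 5 → sign +
step 1: pivot -4/5 → sign −
step 2: pivot 1/4 → sign +
step 3: pivot -2 → sign −
step 4: row/col 4 already zero → sign 0
signature = (2, 2, 1)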